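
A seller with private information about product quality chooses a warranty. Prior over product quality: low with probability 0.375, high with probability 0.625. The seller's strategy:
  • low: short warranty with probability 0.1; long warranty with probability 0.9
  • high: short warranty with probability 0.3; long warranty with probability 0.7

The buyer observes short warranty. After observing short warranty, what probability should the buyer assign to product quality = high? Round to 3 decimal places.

P(short warranty) = 0.375·0.1 + 0.625·0.3 = 0.225
P(high | short warranty) = (0.625·0.3) / 0.225 = 0.1875 / 0.225 = 0.833333

0.833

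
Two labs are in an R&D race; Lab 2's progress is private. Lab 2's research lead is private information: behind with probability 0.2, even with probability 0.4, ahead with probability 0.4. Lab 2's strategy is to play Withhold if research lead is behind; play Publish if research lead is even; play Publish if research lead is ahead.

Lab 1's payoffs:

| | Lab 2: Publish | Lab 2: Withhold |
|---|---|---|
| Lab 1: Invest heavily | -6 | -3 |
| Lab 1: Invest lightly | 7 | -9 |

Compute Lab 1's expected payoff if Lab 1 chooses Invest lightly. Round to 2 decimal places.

E[Invest lightly] = 0.2·(-9) + 0.4·7 + 0.4·7 = (-1.8) + 2.8 + 2.8 = 3.8

3.80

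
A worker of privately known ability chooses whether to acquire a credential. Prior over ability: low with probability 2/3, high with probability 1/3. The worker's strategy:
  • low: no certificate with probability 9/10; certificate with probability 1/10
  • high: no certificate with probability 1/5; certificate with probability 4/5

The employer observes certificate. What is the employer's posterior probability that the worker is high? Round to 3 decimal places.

P(certificate) = (2/3)·(1/10) + (1/3)·(4/5) = 1/3
P(high | certificate) = ((1/3)·(4/5)) / (1/3) = (4/15) / (1/3) = 4/5

0.800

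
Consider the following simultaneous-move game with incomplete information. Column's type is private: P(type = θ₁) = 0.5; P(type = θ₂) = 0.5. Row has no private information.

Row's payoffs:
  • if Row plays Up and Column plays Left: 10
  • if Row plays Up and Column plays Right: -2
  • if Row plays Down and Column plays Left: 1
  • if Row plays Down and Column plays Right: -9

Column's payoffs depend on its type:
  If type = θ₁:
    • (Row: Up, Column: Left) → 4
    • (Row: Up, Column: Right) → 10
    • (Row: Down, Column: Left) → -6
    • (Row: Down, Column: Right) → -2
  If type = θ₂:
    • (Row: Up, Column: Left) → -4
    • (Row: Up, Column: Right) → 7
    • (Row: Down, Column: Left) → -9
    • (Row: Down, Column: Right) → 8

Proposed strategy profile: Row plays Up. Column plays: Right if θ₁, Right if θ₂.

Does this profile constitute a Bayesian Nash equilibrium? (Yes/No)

Yes

A profile is a BNE iff every type of every player is best-responding given beliefs about the other side.
Row plays Up: E[Up] = 0.5·(-2) + 0.5·(-2) = -2; E[Down] = -9. Best-responding. ✓
Column (type θ₁), facing Up: Left gives 4, Right gives 10. Proposed Right is best. ✓
Column (type θ₂), facing Up: Left gives -4, Right gives 7. Proposed Right is best. ✓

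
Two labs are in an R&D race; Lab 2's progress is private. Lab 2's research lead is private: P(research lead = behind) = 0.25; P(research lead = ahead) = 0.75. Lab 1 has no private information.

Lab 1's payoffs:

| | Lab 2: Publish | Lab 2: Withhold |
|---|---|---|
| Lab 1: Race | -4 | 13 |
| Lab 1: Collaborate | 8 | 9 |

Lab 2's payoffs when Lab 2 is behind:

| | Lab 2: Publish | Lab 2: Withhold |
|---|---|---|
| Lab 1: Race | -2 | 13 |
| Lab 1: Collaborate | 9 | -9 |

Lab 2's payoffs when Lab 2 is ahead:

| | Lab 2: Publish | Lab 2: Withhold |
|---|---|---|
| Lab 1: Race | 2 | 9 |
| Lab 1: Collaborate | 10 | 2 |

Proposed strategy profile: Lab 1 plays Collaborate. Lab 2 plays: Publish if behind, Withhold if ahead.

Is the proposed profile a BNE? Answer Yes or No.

Lab 1 plays Collaborate: E[Collaborate] = 0.25·(8) + 0.75·(9) = 8.75; E[Race] = 8.75. Best-responding. ✓
Lab 2 (research lead behind), facing Collaborate: Publish gives 9, Withhold gives -9. Proposed Publish is best. ✓
Lab 2 (research lead ahead), facing Collaborate: Publish gives 10, Withhold gives 2. Proposed Withhold is not best — profitable deviation exists. ✗

No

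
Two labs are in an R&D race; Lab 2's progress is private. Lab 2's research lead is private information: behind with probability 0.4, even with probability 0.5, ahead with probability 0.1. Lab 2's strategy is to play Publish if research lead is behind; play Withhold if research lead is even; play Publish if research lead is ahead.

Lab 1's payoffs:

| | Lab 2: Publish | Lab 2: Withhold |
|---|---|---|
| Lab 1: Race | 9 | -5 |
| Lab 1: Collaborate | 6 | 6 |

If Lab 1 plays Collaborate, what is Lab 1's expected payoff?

E[Collaborate] = 0.4·6 + 0.5·6 + 0.1·6 = 2.4 + 3 + 0.6 = 6

6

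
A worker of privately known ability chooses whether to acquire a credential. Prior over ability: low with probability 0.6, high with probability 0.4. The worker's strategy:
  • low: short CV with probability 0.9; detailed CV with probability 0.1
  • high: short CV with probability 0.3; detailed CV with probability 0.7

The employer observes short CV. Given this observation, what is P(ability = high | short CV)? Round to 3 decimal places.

0.182

Apply Bayes' rule using the sender's strategy as the likelihood.
P(short CV) = 0.6·0.9 + 0.4·0.3 = 0.66
P(high | short CV) = (0.4·0.3) / 0.66 = 0.12 / 0.66 = 0.181818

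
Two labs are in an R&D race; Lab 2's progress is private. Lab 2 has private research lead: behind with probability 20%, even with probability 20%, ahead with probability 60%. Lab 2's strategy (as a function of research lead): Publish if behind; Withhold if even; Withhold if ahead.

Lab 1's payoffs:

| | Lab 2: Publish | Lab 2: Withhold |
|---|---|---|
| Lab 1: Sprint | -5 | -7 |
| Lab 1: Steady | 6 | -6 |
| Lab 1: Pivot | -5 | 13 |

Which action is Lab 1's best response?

Pivot

Compute Lab 1's expected payoff for each action, taking the expectation over Lab 2's type.
E[Sprint] = 0.2·(-5) + 0.2·(-7) + 0.6·(-7) = -6.6
E[Steady] = 0.2·(6) + 0.2·(-6) + 0.6·(-6) = -3.6
E[Pivot] = 0.2·(-5) + 0.2·(13) + 0.6·(13) = 9.4
Best response: Pivot (9.4 is the largest).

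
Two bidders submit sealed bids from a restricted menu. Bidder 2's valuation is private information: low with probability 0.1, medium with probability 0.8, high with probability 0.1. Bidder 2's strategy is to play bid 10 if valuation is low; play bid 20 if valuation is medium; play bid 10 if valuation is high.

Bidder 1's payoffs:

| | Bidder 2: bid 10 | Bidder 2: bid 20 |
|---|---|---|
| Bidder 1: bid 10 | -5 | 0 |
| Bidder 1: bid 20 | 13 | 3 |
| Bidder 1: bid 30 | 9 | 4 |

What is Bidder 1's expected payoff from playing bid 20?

5

Take the expectation over Bidder 2's valuation, weighting each type's action by its prior probability.
E[bid 20] = 0.1·13 + 0.8·3 + 0.1·13 = 1.3 + 2.4 + 1.3 = 5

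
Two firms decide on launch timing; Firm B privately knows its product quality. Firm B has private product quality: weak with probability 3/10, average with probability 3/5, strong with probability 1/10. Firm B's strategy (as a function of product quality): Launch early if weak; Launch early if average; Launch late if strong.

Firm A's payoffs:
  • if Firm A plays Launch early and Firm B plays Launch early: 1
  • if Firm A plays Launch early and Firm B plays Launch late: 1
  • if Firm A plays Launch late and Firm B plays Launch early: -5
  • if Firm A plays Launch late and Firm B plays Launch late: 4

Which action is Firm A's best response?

Launch early

E[Launch early] = 3/10·(1) + 3/5·(1) + 1/10·(1) = 1
E[Launch late] = 3/10·(-5) + 3/5·(-5) + 1/10·(4) = -41/10
Best response: Launch early (1 is the largest).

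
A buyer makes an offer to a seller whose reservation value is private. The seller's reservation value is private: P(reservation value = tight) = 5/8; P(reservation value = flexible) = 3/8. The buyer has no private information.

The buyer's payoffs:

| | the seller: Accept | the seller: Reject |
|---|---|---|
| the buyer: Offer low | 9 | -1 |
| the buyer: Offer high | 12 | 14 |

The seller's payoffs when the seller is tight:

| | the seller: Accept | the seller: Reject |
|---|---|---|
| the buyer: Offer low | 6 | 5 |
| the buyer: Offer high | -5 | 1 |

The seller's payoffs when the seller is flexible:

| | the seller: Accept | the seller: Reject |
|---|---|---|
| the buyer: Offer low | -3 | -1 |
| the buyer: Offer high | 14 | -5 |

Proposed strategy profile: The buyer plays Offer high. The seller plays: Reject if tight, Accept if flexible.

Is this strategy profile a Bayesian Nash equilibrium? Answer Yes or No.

Yes

The buyer plays Offer high: E[Offer high] = 5/8·(14) + 3/8·(12) = 53/4; E[Offer low] = 11/4. Best-responding. ✓
The seller (reservation value tight), facing Offer high: Accept gives -5, Reject gives 1. Proposed Reject is best. ✓
The seller (reservation value flexible), facing Offer high: Accept gives 14, Reject gives -5. Proposed Accept is best. ✓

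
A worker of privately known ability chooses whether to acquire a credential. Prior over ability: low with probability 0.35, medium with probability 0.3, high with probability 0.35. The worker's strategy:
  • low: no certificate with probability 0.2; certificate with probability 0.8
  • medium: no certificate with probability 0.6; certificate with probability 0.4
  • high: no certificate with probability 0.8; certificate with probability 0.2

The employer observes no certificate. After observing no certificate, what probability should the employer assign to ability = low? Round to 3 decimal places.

P(no certificate) = 0.35·0.2 + 0.3·0.6 + 0.35·0.8 = 0.53
P(low | no certificate) = (0.35·0.2) / 0.53 = 0.07 / 0.53 = 0.132075

0.132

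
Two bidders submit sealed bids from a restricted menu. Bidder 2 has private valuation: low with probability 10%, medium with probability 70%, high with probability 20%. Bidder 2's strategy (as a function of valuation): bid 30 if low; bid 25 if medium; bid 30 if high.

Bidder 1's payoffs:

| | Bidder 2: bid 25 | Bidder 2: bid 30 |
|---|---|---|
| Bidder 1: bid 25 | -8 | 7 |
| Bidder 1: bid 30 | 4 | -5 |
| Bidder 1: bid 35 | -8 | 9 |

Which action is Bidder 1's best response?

bid 30

Compute Bidder 1's expected payoff for each action, taking the expectation over Bidder 2's type.
E[bid 25] = 0.1·(7) + 0.7·(-8) + 0.2·(7) = -3.5
E[bid 30] = 0.1·(-5) + 0.7·(4) + 0.2·(-5) = 1.3
E[bid 35] = 0.1·(9) + 0.7·(-8) + 0.2·(9) = -2.9
Best response: bid 30 (1.3 is the largest).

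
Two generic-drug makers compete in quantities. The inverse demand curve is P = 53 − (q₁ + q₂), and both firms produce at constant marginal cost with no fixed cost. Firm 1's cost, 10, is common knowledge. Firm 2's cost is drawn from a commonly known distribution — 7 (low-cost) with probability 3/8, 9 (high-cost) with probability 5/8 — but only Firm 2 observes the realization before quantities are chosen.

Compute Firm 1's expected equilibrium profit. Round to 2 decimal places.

189.06

Type-c best response for Firm 2: q₂(c) = (53 − c)/2 − q₁/2.
Firm 1 maximizes expected profit; its first-order condition is 53 − 2q₁ − E[q₂] − 10 = 0.
Substituting E[q₂] and solving: E[c₂] = 8.25, so q₁ = (53 − 2·10 + 8.25)/3 = 13.75.
E[P] = 53 − (q₁ + E[q₂]) = 23.75; Firm 1's expected profit = (E[P] − 10)·q₁ = (23.75 − 10)·13.75 = 189.062.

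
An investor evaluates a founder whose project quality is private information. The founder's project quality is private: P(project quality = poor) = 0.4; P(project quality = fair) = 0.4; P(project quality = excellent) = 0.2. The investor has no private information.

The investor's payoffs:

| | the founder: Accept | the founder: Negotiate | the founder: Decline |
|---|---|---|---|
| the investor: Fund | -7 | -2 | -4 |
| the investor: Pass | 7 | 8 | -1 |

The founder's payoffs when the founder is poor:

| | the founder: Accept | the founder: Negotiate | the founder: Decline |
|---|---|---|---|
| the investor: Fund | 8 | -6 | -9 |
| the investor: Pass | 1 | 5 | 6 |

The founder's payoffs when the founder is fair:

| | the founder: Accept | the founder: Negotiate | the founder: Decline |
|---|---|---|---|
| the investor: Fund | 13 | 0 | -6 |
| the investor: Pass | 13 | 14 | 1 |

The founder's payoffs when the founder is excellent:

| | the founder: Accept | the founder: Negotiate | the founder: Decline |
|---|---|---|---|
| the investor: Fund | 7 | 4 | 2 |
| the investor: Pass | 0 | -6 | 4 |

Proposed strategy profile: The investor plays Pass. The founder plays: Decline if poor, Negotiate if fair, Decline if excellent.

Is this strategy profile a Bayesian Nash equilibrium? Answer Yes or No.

Yes

A profile is a BNE iff every type of every player is best-responding given beliefs about the other side.
The investor plays Pass: E[Pass] = 0.4·(-1) + 0.4·(8) + 0.2·(-1) = 2.6; E[Fund] = -3.2. Best-responding. ✓
The founder (project quality poor), facing Pass: Accept gives 1, Negotiate gives 5, Decline gives 6. Proposed Decline is best. ✓
The founder (project quality fair), facing Pass: Accept gives 13, Negotiate gives 14, Decline gives 1. Proposed Negotiate is best. ✓
The founder (project quality excellent), facing Pass: Accept gives 0, Negotiate gives -6, Decline gives 4. Proposed Decline is best. ✓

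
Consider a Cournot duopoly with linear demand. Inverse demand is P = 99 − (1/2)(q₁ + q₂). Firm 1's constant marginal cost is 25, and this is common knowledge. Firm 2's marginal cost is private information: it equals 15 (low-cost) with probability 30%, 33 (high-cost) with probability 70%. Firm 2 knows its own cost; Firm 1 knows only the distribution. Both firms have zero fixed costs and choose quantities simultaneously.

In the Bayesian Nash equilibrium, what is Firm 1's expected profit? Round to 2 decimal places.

Type-c best response for Firm 2: q₂(c) = (99 − c) − q₁/2.
Firm 1 maximizes expected profit; its first-order condition is 99 − q₁ − (1/2)E[q₂] − 25 = 0.
Substituting E[q₂] and solving: E[c₂] = 27.6, so q₁ = (99 − 2·25 + 27.6)/(3/2) = 51.0667.
E[P] = 99 − (1/2)·(q₁ + E[q₂]) = 50.5333; Firm 1's expected profit = (E[P] − 25)·q₁ = (50.5333 − 25)·51.0667 = 1303.9.

1303.90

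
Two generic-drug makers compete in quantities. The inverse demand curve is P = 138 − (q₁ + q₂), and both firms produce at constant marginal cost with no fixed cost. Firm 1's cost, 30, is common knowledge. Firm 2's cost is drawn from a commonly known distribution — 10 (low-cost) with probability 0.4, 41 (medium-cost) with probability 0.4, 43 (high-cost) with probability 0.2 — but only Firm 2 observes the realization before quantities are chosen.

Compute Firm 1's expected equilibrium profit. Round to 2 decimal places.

Firm 2 with cost c maximizes (138 − (q₁+q₂) − c)·q₂, giving q₂(c) = (138 − c − q₁)/2.
E[c₂] = 0.4·10 + 0.4·41 + 0.2·43 = 29
Firm 1's FOC against E[q₂] yields q₁ = (138 − 2·30 + E[c₂])/3 = (138 − 60 + 29)/3 = 35.6667.
E[P] = 138 − (q₁ + E[q₂]) = 65.6667; Firm 1's expected profit = (E[P] − 30)·q₁ = (65.6667 − 30)·35.6667 = 1272.11.

1272.11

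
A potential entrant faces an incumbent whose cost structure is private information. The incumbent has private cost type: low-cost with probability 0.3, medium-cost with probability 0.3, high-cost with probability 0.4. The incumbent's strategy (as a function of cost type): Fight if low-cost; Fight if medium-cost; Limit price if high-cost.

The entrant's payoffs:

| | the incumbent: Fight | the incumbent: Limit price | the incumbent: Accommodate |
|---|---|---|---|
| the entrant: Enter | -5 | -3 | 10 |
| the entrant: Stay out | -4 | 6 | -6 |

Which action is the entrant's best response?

Stay out

E[Enter] = 0.3·(-5) + 0.3·(-5) + 0.4·(-3) = -4.2
E[Stay out] = 0.3·(-4) + 0.3·(-4) + 0.4·(6) = 0
Best response: Stay out (0 is the largest).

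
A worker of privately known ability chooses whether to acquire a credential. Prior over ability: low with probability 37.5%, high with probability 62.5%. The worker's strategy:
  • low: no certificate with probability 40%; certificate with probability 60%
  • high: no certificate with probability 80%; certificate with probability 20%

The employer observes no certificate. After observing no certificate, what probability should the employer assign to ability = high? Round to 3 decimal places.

0.769

P(no certificate) = 0.375·0.4 + 0.625·0.8 = 0.65
P(high | no certificate) = (0.625·0.8) / 0.65 = 0.5 / 0.65 = 0.769231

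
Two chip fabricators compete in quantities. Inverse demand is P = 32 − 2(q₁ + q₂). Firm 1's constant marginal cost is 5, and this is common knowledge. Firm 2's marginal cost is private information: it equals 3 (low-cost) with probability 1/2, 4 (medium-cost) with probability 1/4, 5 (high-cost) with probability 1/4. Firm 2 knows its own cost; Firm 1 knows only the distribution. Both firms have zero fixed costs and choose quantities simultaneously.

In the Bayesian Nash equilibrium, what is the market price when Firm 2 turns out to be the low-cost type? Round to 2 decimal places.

Firm 2 with cost c maximizes (32 − 2(q₁+q₂) − c)·q₂, giving q₂(c) = (32 − c − 2q₁)/4.
E[c₂] = 1/2·3 + 1/4·4 + 1/4·5 = 3.75
Firm 1's FOC against E[q₂] yields q₁ = (32 − 2·5 + E[c₂])/6 = (32 − 10 + 3.75)/6 = 4.29167.
q₂(low-cost) = 5.10417, so P = 32 − 2·(4.29167 + 5.10417) = 13.2083.

13.21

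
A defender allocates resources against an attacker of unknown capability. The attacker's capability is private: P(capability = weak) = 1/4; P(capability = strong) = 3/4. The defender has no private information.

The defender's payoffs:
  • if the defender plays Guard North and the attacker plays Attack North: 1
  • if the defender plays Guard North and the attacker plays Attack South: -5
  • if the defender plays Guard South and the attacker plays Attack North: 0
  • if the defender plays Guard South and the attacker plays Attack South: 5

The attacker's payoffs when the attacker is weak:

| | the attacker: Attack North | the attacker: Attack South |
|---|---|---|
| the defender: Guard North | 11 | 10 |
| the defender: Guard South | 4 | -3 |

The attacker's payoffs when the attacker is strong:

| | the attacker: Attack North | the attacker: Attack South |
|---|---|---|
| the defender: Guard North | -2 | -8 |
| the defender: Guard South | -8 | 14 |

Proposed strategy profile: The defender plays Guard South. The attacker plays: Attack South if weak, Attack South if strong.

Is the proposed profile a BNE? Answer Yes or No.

No

The defender plays Guard South: E[Guard South] = 1/4·(5) + 3/4·(5) = 5; E[Guard North] = -5. Best-responding. ✓
The attacker (capability weak), facing Guard South: Attack North gives 4, Attack South gives -3. Proposed Attack South is not best — profitable deviation exists. ✗
The attacker (capability strong), facing Guard South: Attack North gives -8, Attack South gives 14. Proposed Attack South is best. ✓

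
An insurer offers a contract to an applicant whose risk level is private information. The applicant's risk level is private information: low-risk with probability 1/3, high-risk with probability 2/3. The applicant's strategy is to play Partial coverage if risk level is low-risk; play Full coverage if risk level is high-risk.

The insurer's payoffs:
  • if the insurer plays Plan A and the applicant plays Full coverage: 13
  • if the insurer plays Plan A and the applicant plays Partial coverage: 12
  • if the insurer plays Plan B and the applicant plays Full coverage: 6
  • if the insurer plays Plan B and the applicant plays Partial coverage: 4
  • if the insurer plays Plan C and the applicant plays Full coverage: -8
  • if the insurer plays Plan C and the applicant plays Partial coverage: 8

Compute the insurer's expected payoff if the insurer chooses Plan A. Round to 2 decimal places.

Take the expectation over the applicant's risk level, weighting each type's action by its prior probability.
E[Plan A] = 1/3·12 + 2/3·13 = 4 + 26/3 = 38/3

12.67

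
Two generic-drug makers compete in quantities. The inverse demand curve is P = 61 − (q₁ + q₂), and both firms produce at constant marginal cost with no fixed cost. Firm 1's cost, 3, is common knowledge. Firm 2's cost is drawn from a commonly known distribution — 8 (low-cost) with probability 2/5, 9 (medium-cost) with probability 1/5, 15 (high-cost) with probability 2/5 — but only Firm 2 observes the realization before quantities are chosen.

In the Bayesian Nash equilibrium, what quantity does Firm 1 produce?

Firm 2 with cost c maximizes (61 − (q₁+q₂) − c)·q₂, giving q₂(c) = (61 − c − q₁)/2.
E[c₂] = 2/5·8 + 1/5·9 + 2/5·15 = 11
Firm 1's FOC against E[q₂] yields q₁ = (61 − 2·3 + E[c₂])/3 = (61 − 6 + 11)/3 = 22.

22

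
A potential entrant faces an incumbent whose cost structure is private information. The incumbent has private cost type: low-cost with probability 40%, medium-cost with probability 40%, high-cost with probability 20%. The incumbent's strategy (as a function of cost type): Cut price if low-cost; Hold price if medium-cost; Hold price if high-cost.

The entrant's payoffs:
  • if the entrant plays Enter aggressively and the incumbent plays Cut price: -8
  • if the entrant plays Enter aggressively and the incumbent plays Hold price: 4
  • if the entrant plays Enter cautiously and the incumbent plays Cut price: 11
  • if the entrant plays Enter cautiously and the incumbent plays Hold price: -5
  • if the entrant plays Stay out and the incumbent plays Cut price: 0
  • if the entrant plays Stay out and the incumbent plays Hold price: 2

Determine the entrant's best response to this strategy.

Enter cautiously

E[Enter aggressively] = 0.4·(-8) + 0.4·(4) + 0.2·(4) = -0.8
E[Enter cautiously] = 0.4·(11) + 0.4·(-5) + 0.2·(-5) = 1.4
E[Stay out] = 0.4·(0) + 0.4·(2) + 0.2·(2) = 1.2
Best response: Enter cautiously (1.4 is the largest).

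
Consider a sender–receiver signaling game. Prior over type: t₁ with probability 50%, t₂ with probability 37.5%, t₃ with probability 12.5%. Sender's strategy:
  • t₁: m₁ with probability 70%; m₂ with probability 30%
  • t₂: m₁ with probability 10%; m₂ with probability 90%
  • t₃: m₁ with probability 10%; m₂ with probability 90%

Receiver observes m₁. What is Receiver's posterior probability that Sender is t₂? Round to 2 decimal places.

P(m₁) = 0.5·0.7 + 0.375·0.1 + 0.125·0.1 = 0.4
P(t₂ | m₁) = (0.375·0.1) / 0.4 = 0.0375 / 0.4 = 0.09375

0.09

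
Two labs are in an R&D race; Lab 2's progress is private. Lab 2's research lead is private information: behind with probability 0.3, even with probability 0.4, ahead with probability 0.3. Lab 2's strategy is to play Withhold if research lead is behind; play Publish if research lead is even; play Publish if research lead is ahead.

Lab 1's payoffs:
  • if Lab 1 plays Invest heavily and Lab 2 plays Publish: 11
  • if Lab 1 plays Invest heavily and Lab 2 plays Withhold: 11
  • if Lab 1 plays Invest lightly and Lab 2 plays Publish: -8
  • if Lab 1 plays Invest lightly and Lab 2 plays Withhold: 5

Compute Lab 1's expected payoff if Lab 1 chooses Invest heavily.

Take the expectation over Lab 2's research lead, weighting each type's action by its prior probability.
E[Invest heavily] = 0.3·11 + 0.4·11 + 0.3·11 = 3.3 + 4.4 + 3.3 = 11

11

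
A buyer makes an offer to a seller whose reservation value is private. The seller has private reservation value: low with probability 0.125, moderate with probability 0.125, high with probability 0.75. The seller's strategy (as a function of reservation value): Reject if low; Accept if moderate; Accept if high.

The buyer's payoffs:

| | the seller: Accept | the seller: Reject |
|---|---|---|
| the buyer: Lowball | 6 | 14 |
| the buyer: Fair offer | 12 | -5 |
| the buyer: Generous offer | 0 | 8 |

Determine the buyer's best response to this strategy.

Fair offer

E[Lowball] = 0.125·(14) + 0.125·(6) + 0.75·(6) = 7
E[Fair offer] = 0.125·(-5) + 0.125·(12) + 0.75·(12) = 9.875
E[Generous offer] = 0.125·(8) + 0.125·(0) + 0.75·(0) = 1
Best response: Fair offer (9.875 is the largest).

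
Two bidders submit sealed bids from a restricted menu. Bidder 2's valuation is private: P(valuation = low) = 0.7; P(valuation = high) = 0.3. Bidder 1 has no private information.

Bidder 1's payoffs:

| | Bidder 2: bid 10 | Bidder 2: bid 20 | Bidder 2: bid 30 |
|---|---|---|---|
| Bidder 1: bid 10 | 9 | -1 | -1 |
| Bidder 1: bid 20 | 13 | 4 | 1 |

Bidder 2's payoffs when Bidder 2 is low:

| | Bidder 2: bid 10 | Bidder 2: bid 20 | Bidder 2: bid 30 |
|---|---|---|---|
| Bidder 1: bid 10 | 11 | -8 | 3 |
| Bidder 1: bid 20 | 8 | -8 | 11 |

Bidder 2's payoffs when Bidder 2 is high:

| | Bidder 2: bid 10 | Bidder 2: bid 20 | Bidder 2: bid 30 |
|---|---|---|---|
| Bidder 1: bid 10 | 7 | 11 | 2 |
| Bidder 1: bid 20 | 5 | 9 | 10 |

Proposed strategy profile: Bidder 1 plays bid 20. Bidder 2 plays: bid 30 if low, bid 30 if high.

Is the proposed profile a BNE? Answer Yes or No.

A profile is a BNE iff every type of every player is best-responding given beliefs about the other side.
Bidder 1 plays bid 20: E[bid 20] = 0.7·(1) + 0.3·(1) = 1; E[bid 10] = -1. Best-responding. ✓
Bidder 2 (valuation low), facing bid 20: bid 10 gives 8, bid 20 gives -8, bid 30 gives 11. Proposed bid 30 is best. ✓
Bidder 2 (valuation high), facing bid 20: bid 10 gives 5, bid 20 gives 9, bid 30 gives 10. Proposed bid 30 is best. ✓

Yes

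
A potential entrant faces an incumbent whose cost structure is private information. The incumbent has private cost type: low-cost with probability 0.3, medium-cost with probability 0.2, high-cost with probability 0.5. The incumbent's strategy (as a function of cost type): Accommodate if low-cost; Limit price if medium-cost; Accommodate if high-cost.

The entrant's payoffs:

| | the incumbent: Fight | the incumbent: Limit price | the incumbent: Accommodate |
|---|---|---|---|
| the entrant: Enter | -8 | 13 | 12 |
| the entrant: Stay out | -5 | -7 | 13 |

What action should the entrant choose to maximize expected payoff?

Compute the entrant's expected payoff for each action, taking the expectation over the incumbent's type.
E[Enter] = 0.3·(12) + 0.2·(13) + 0.5·(12) = 12.2
E[Stay out] = 0.3·(13) + 0.2·(-7) + 0.5·(13) = 9
Best response: Enter (12.2 is the largest).

Enter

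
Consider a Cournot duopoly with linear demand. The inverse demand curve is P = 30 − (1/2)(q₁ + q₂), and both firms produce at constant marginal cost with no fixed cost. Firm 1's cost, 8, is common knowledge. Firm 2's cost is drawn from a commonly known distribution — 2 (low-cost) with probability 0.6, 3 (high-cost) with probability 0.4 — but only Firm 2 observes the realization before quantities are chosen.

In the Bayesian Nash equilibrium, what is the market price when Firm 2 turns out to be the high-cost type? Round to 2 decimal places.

13.77

Firm 2 with cost c maximizes (30 − (1/2)(q₁+q₂) − c)·q₂, giving q₂(c) = (30 − c − (1/2)q₁).
E[c₂] = 0.6·2 + 0.4·3 = 2.4
Firm 1's FOC against E[q₂] yields q₁ = (30 − 2·8 + E[c₂])/(3/2) = (30 − 16 + 2.4)/(3/2) = 10.9333.
q₂(high-cost) = 21.5333, so P = 30 − (1/2)·(10.9333 + 21.5333) = 13.7667.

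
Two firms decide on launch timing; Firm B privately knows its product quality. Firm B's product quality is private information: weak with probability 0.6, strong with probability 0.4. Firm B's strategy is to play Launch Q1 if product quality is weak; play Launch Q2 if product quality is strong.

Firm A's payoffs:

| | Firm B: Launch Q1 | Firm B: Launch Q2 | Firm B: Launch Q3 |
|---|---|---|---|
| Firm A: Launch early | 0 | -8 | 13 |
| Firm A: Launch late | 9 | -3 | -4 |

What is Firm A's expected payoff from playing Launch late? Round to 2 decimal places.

Take the expectation over Firm B's product quality, weighting each type's action by its prior probability.
E[Launch late] = 0.6·9 + 0.4·(-3) = 5.4 + (-1.2) = 4.2

4.20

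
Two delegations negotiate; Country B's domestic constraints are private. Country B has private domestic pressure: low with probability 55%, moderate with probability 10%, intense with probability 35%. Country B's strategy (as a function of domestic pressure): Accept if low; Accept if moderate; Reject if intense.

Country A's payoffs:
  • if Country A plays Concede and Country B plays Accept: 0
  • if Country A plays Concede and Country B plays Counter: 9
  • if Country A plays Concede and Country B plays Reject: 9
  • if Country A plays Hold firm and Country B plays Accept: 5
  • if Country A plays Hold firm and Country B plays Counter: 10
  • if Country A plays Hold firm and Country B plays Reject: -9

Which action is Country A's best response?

Compute Country A's expected payoff for each action, taking the expectation over Country B's type.
E[Concede] = 0.55·(0) + 0.1·(0) + 0.35·(9) = 3.15
E[Hold firm] = 0.55·(5) + 0.1·(5) + 0.35·(-9) = 0.1
Best response: Concede (3.15 is the largest).

Concede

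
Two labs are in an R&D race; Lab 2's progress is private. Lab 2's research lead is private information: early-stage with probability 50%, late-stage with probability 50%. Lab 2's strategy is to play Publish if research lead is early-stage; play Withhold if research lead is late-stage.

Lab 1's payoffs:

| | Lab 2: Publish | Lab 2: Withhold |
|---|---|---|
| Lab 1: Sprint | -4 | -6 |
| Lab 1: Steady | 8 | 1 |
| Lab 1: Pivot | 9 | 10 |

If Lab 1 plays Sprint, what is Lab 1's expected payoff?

-5

E[Sprint] = 0.5·(-4) + 0.5·(-6) = (-2) + (-3) = -5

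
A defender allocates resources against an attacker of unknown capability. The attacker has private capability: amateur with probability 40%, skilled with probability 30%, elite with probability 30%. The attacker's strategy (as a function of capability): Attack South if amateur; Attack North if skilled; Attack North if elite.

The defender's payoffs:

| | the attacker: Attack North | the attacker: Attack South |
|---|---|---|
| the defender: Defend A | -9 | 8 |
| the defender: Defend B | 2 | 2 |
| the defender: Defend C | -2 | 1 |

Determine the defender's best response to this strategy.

Defend B

E[Defend A] = 0.4·(8) + 0.3·(-9) + 0.3·(-9) = -2.2
E[Defend B] = 0.4·(2) + 0.3·(2) + 0.3·(2) = 2
E[Defend C] = 0.4·(1) + 0.3·(-2) + 0.3·(-2) = -0.8
Best response: Defend B (2 is the largest).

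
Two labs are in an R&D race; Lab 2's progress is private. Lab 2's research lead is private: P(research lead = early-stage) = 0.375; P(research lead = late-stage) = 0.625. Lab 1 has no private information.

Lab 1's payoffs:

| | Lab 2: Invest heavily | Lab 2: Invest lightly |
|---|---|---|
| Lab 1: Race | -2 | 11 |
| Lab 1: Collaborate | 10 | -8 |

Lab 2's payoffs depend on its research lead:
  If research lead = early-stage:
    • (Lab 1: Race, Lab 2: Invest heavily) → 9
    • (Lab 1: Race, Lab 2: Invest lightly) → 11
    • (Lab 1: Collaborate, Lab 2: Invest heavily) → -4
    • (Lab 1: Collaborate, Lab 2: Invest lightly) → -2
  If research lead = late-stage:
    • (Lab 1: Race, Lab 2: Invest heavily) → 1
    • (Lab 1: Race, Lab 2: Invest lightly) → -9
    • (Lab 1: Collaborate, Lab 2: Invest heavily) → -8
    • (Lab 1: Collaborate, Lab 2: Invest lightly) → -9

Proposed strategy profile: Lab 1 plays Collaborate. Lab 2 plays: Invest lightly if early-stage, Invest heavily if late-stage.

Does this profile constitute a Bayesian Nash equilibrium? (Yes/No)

Lab 1 plays Collaborate: E[Collaborate] = 0.375·(-8) + 0.625·(10) = 3.25; E[Race] = 2.875. Best-responding. ✓
Lab 2 (research lead early-stage), facing Collaborate: Invest heavily gives -4, Invest lightly gives -2. Proposed Invest lightly is best. ✓
Lab 2 (research lead late-stage), facing Collaborate: Invest heavily gives -8, Invest lightly gives -9. Proposed Invest heavily is best. ✓

Yes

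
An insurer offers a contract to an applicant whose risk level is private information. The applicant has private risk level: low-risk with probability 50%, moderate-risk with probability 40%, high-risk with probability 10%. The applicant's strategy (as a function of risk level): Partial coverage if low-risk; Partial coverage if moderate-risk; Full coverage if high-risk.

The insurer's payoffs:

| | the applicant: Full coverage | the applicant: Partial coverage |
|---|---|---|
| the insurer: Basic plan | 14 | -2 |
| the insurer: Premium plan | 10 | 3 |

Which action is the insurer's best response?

Premium plan

E[Basic plan] = 0.5·(-2) + 0.4·(-2) + 0.1·(14) = -0.4
E[Premium plan] = 0.5·(3) + 0.4·(3) + 0.1·(10) = 3.7
Best response: Premium plan (3.7 is the largest).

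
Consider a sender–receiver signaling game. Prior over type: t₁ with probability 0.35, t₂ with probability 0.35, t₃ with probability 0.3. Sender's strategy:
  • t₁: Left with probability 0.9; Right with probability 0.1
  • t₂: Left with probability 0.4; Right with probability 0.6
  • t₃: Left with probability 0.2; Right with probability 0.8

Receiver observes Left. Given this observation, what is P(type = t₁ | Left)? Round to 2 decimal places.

0.61

P(Left) = 0.35·0.9 + 0.35·0.4 + 0.3·0.2 = 0.515
P(t₁ | Left) = (0.35·0.9) / 0.515 = 0.315 / 0.515 = 0.61165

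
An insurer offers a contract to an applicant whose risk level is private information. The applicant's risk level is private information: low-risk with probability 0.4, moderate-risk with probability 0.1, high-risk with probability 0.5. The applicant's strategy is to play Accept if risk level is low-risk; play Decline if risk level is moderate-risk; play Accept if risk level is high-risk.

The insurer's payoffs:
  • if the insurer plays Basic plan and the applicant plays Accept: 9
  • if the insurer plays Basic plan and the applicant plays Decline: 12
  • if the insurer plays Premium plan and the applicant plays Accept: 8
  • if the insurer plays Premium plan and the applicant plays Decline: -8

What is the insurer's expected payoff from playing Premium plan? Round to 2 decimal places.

Take the expectation over the applicant's risk level, weighting each type's action by its prior probability.
E[Premium plan] = 0.4·8 + 0.1·(-8) + 0.5·8 = 3.2 + (-0.8) + 4 = 6.4

6.40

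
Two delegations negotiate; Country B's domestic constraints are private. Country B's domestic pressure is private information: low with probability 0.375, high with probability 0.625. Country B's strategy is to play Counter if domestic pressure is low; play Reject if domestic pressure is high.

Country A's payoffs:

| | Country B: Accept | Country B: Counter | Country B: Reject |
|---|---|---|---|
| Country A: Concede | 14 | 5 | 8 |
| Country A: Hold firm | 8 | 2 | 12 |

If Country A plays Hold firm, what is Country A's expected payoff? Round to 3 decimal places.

8.250

Take the expectation over Country B's domestic pressure, weighting each type's action by its prior probability.
E[Hold firm] = 0.375·2 + 0.625·12 = 0.75 + 7.5 = 8.25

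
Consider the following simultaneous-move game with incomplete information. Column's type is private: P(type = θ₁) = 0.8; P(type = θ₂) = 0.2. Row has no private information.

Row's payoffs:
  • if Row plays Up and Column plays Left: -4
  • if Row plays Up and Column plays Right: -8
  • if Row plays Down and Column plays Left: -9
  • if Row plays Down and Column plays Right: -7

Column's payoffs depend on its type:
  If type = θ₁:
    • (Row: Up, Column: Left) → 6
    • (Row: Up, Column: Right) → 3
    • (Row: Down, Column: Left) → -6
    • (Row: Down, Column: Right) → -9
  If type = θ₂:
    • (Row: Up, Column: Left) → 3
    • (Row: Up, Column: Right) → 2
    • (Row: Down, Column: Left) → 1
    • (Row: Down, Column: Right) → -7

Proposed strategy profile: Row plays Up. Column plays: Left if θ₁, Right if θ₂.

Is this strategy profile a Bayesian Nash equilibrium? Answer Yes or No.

No

A profile is a BNE iff every type of every player is best-responding given beliefs about the other side.
Row plays Up: E[Up] = 0.8·(-4) + 0.2·(-8) = -4.8; E[Down] = -8.6. Best-responding. ✓
Column (type θ₁), facing Up: Left gives 6, Right gives 3. Proposed Left is best. ✓
Column (type θ₂), facing Up: Left gives 3, Right gives 2. Proposed Right is not best — profitable deviation exists. ✗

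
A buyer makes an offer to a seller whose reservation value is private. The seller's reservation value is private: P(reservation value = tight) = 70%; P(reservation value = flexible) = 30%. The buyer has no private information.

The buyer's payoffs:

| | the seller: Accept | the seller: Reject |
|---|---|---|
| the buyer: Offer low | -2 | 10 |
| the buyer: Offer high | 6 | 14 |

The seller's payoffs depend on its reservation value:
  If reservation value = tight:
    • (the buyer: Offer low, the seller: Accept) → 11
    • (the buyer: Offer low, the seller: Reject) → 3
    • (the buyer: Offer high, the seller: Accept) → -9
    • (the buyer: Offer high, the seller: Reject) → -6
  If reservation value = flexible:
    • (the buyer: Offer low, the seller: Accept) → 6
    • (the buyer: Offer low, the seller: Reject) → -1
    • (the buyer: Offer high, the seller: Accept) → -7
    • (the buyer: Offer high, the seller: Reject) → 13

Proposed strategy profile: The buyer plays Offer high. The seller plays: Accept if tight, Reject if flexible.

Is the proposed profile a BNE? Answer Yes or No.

No

The buyer plays Offer high: E[Offer high] = 0.7·(6) + 0.3·(14) = 8.4; E[Offer low] = 1.6. Best-responding. ✓
The seller (reservation value tight), facing Offer high: Accept gives -9, Reject gives -6. Proposed Accept is not best — profitable deviation exists. ✗
The seller (reservation value flexible), facing Offer high: Accept gives -7, Reject gives 13. Proposed Reject is best. ✓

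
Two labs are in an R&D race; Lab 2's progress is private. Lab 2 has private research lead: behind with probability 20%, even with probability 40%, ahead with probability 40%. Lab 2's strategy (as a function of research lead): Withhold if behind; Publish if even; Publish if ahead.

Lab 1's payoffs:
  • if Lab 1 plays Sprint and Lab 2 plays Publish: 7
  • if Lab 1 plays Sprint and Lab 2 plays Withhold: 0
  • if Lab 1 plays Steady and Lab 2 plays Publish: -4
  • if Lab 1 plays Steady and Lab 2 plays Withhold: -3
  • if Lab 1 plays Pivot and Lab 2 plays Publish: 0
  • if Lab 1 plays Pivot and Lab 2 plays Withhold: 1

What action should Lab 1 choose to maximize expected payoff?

E[Sprint] = 0.2·(0) + 0.4·(7) + 0.4·(7) = 5.6
E[Steady] = 0.2·(-3) + 0.4·(-4) + 0.4·(-4) = -3.8
E[Pivot] = 0.2·(1) + 0.4·(0) + 0.4·(0) = 0.2
Best response: Sprint (5.6 is the largest).

Sprint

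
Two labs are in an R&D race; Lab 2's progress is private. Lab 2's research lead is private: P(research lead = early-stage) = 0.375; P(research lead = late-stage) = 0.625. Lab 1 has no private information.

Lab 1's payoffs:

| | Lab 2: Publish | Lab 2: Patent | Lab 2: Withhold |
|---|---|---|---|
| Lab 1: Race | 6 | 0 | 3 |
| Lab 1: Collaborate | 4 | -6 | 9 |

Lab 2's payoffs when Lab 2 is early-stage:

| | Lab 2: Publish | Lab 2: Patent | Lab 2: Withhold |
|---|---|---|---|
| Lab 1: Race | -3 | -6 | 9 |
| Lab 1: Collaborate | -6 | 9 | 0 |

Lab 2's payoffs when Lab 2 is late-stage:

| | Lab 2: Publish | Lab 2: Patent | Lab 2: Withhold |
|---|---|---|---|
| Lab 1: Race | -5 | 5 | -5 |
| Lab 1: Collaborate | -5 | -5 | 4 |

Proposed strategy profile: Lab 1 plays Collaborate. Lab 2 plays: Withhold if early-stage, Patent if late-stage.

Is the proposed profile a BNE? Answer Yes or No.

Lab 1 plays Collaborate: E[Collaborate] = 0.375·(9) + 0.625·(-6) = -0.375; E[Race] = 1.125. Not best-responding. ✗
Lab 2 (research lead early-stage), facing Collaborate: Publish gives -6, Patent gives 9, Withhold gives 0. Proposed Withhold is not best — profitable deviation exists. ✗
Lab 2 (research lead late-stage), facing Collaborate: Publish gives -5, Patent gives -5, Withhold gives 4. Proposed Patent is not best — profitable deviation exists. ✗

No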